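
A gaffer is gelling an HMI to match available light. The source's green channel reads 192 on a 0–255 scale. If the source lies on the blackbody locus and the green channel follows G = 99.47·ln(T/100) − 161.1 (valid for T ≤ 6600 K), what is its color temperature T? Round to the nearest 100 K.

ln t = (192 + 161.1) / 99.47 = 3.5498.
t = e^3.5498 = 34.807.
T = 100·t = 3481 K → 3500 K to the nearest 100 K.

3500 K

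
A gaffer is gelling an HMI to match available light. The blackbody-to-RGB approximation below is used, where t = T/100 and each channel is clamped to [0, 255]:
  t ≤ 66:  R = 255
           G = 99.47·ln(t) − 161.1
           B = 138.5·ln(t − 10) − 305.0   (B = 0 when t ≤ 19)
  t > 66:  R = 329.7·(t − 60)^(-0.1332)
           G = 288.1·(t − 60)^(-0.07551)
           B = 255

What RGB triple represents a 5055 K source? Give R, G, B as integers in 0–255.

t = 5055/100 = 50.55; the t ≤ 66 branch applies.
R = 255 by definition for t ≤ 66.
G = 99.47·ln 50.55 − 161.1 = 99.47·3.9230 − 161.1 = 229.117.
B = 138.5·ln(50.55 − 10) − 305.0 = 138.5·ln 40.55 − 305.0 = 138.5·3.7025 − 305.0 = 207.801.
Rounded: (255, 229, 208).

R=255, G=229, B=208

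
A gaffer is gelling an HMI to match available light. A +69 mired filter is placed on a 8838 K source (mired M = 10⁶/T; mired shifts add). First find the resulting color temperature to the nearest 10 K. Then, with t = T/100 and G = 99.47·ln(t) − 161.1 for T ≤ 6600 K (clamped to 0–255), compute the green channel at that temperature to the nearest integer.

237

M_in = 10⁶/8838 = 113.15; M_out = 113.15 + (+69) = 182.15.
T_out = 10⁶/182.15 = 5490.0 K → 5490 K; t = 54.9.
G = 99.47·ln 54.9 − 161.1 = 99.47·4.0055 − 161.1 = 237.328.
Rounded: 237.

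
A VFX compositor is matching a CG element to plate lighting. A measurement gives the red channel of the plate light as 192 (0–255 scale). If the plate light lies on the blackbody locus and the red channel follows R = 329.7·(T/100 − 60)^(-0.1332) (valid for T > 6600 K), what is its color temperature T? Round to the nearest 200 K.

11800 K

(t − 60)^(-0.1332) = 192/329.7 = 0.58235.
t − 60 = 0.58235^(1/-0.1332) = 0.58235^(-7.508) = 57.929, so t = 117.929.
T = 100·t = 11793 K → 11800 K to the nearest 200 K.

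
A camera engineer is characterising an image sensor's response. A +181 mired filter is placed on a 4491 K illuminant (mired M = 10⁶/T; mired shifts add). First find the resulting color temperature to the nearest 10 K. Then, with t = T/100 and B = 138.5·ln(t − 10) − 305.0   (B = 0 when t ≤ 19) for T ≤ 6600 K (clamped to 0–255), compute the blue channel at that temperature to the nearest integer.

68

M_in = 10⁶/4491 = 222.67; M_out = 222.67 + (+181) = 403.67.
T_out = 10⁶/403.67 = 2477.3 K → 2480 K; t = 24.8.
B = 138.5·ln(24.8 − 10) − 305.0 = 138.5·ln 14.8 − 305.0 = 138.5·2.6946 − 305.0 = 68.206.
Rounded: 68.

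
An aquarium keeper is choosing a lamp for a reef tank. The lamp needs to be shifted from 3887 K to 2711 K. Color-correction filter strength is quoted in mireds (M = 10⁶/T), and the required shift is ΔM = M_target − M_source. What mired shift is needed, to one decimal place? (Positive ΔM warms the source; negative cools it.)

+111.6 mireds

M_source = 10⁶/3887 = 257.268; M_target = 10⁶/2711 = 368.868.
ΔM = 368.868 − 257.268 = 111.600 → +111.6 mireds, a warming shift.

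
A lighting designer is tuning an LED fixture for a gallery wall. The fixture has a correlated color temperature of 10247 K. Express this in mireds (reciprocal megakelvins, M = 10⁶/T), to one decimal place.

97.6 mireds

M = 10⁶ / 10247 = 97.590 → 97.6 mireds.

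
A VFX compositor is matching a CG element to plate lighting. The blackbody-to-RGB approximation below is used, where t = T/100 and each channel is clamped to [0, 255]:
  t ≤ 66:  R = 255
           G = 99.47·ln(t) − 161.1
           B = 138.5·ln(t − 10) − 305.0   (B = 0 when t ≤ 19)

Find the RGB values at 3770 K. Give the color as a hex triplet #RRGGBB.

t = 3770/100 = 37.7; the t ≤ 66 branch applies.
R = 255 by definition for t ≤ 66.
G = 99.47·ln 37.7 − 161.1 = 99.47·3.6297 − 161.1 = 199.942.
B = 138.5·ln(37.7 − 10) − 305.0 = 138.5·ln 27.7 − 305.0 = 138.5·3.3214 − 305.0 = 155.018.
Rounded: (255, 200, 155).
In hex: #FFC89B.

#FFC89B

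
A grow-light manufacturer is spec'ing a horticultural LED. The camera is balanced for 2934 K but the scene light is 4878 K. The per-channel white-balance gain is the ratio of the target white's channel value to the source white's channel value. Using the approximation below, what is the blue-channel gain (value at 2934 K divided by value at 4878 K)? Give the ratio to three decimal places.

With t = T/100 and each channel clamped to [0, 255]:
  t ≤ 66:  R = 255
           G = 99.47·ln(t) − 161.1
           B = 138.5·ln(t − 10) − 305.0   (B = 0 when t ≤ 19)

0.522

At 4878 K (t = 48.78):
  B = 138.5·ln(48.78 − 10) − 305.0 = 138.5·ln 38.78 − 305.0 = 138.5·3.6579 − 305.0 = 201.620.
At 2934 K (t = 29.34):
  B = 138.5·ln(29.34 − 10) − 305.0 = 138.5·ln 19.34 − 305.0 = 138.5·2.9622 − 305.0 = 105.261.
Gain = 105.261 / 201.620 = 0.5221 → 0.522.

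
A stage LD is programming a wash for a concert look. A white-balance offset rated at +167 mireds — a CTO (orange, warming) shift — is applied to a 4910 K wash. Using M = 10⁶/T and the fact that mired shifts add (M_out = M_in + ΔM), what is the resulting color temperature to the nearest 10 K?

2700 K

M_in = 10⁶/4910 = 203.67 mireds.
M_out = 203.67 + (+167) = 370.67 mireds.
T_out = 10⁶/370.67 = 2697.8 K → 2700 K.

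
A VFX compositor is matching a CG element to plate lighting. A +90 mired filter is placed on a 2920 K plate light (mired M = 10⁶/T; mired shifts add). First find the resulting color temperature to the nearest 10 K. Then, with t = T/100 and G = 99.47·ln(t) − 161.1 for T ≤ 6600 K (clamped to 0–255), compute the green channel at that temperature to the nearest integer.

M_in = 10⁶/2920 = 342.47; M_out = 342.47 + (+90) = 432.47.
T_out = 10⁶/432.47 = 2312.3 K → 2310 K; t = 23.1.
G = 99.47·ln 23.1 − 161.1 = 99.47·3.1398 − 161.1 = 151.219.
Rounded: 151.

151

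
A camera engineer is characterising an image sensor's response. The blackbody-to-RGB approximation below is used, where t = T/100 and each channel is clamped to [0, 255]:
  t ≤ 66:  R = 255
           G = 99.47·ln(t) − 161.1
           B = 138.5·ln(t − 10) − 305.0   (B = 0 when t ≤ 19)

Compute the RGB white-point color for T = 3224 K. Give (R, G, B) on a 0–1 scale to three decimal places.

t = 3224/100 = 32.24; the t ≤ 66 branch applies.
R = 255 by definition for t ≤ 66.
G = 99.47·ln 32.24 − 161.1 = 99.47·3.4732 − 161.1 = 184.380.
B = 138.5·ln(32.24 − 10) − 305.0 = 138.5·ln 22.24 − 305.0 = 138.5·3.1019 − 305.0 = 124.612.
Dividing each by 255: (1.0000, 0.7231, 0.4887) → (1.000, 0.723, 0.489).

(1.000, 0.723, 0.489)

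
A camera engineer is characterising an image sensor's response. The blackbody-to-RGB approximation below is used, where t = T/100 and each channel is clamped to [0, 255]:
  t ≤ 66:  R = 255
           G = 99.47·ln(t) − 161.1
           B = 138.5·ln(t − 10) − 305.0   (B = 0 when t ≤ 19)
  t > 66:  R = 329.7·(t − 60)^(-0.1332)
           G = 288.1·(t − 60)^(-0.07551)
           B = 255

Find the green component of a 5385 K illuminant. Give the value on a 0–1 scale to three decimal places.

0.923

t = 5385/100 = 53.85; the t ≤ 66 branch applies.
G = 99.47·ln 53.85 − 161.1 = 99.47·3.9862 − 161.1 = 235.408.
On a 0–1 scale: 235.408/255 = 0.9232 → 0.923.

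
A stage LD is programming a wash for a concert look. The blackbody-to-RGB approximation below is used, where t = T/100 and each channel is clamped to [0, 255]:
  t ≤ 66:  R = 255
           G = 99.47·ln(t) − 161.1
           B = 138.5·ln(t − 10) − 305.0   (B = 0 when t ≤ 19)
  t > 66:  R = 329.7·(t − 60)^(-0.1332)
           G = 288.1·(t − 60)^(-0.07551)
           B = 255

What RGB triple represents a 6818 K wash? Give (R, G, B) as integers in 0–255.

(249, 246, 255)

t = 6818/100 = 68.18; the t > 66 branch applies.
R = 329.7·(68.18 − 60)^(-0.1332) = 329.7·8.18^(-0.1332) = 329.7·0.75583 = 249.196.
G = 288.1·(68.18 − 60)^(-0.07551) = 288.1·8.18^(-0.07551) = 288.1·0.85325 = 245.822.
B = 255 by definition for t > 66.
Rounded: (249, 246, 255).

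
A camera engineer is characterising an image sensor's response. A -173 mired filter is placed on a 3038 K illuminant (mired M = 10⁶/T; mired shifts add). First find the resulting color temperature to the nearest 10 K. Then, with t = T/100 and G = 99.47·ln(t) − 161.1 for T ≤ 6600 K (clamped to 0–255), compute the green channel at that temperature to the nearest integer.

M_in = 10⁶/3038 = 329.16; M_out = 329.16 + (-173) = 156.16.
T_out = 10⁶/156.16 = 6403.5 K → 6400 K; t = 64.
G = 99.47·ln 64 − 161.1 = 99.47·4.1589 − 161.1 = 252.584.
Rounded: 253.

253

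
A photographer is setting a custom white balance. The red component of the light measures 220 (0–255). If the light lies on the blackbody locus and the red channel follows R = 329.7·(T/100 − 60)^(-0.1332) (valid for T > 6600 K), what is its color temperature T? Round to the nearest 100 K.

8100 K

(t − 60)^(-0.1332) = 220/329.7 = 0.66727.
t − 60 = 0.66727^(1/-0.1332) = 0.66727^(-7.508) = 20.847, so t = 80.847.
T = 100·t = 8085 K → 8100 K to the nearest 100 K.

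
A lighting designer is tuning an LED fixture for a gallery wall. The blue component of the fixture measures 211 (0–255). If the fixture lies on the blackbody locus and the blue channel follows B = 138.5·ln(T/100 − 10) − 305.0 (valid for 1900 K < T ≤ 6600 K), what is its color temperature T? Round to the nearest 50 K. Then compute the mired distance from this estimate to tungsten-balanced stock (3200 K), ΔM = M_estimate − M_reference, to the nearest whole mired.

ln(t − 10) = (211 + 305.0) / 138.5 = 3.7256.
t − 10 = e^3.7256 = 41.497, so t = 51.497.
T = 100·t = 5150 K → 5150 K to the nearest 50 K.
M_estimate = 10⁶/5150 = 194.17; M_reference = 10⁶/3200 = 312.50.
ΔM = 194.17 − 312.50 = -118.33 → -118 mireds.

-118 mireds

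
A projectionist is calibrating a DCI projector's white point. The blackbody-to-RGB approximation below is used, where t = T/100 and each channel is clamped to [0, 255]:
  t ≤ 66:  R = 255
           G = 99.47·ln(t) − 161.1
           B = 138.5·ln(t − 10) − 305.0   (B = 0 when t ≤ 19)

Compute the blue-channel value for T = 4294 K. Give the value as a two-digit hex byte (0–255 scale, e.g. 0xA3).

0xB3

t = 4294/100 = 42.94; the t ≤ 66 branch applies.
B = 138.5·ln(42.94 − 10) − 305.0 = 138.5·ln 32.94 − 305.0 = 138.5·3.4947 − 305.0 = 179.014.
Rounded: 179; in hex, 0xB3.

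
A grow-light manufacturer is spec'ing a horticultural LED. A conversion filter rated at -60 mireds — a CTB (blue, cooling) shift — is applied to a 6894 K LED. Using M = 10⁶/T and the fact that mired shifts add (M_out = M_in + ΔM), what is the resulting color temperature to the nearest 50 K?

M_in = 10⁶/6894 = 145.05 mireds.
M_out = 145.05 + (-60) = 85.05 mireds.
T_out = 10⁶/85.05 = 11757.3 K → 11750 K.

11750 K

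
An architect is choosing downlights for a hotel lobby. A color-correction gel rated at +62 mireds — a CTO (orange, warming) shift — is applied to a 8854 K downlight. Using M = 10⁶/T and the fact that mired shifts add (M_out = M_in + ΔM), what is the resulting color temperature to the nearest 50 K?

M_in = 10⁶/8854 = 112.94 mireds.
M_out = 112.94 + (+62) = 174.94 mireds.
T_out = 10⁶/174.94 = 5716.1 K → 5700 K.

5700 K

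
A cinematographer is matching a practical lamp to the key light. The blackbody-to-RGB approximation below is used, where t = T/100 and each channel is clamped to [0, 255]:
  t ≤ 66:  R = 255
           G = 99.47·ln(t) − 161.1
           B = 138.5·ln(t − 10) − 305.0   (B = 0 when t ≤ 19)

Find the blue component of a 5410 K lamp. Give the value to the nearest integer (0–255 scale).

219

t = 5410/100 = 54.1; the t ≤ 66 branch applies.
B = 138.5·ln(54.1 − 10) − 305.0 = 138.5·ln 44.1 − 305.0 = 138.5·3.7865 − 305.0 = 219.425.
Rounded: 219.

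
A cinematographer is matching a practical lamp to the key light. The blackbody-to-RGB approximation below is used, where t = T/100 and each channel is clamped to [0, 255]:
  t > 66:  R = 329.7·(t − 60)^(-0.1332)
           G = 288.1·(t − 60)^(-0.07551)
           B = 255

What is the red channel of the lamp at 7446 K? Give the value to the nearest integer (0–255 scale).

231

t = 7446/100 = 74.46; the t > 66 branch applies.
R = 329.7·(74.46 − 60)^(-0.1332) = 329.7·14.46^(-0.1332) = 329.7·0.70059 = 230.985.
Rounded: 231.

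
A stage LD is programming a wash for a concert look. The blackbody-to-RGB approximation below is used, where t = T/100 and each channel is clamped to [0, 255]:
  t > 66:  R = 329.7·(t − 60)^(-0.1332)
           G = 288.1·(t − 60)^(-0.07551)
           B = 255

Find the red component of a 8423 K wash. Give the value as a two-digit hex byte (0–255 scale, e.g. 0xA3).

0xD8

t = 8423/100 = 84.23; the t > 66 branch applies.
R = 329.7·(84.23 − 60)^(-0.1332) = 329.7·24.23^(-0.1332) = 329.7·0.65404 = 215.637.
Rounded: 216; in hex, 0xD8.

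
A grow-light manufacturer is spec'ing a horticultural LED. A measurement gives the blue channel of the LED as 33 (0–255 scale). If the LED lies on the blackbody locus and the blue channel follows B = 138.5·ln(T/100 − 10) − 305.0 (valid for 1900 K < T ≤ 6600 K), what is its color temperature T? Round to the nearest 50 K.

2150 K

ln(t − 10) = (33 + 305.0) / 138.5 = 2.4404.
t − 10 = e^2.4404 = 11.478, so t = 21.478.
T = 100·t = 2148 K → 2150 K to the nearest 50 K.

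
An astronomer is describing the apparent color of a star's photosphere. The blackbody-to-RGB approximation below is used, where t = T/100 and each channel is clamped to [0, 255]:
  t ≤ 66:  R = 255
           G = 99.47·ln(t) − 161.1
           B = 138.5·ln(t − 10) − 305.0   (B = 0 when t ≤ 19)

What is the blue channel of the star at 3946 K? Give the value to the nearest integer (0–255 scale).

164

t = 3946/100 = 39.46; the t ≤ 66 branch applies.
B = 138.5·ln(39.46 − 10) − 305.0 = 138.5·ln 29.46 − 305.0 = 138.5·3.3830 − 305.0 = 163.550.
Rounded: 164.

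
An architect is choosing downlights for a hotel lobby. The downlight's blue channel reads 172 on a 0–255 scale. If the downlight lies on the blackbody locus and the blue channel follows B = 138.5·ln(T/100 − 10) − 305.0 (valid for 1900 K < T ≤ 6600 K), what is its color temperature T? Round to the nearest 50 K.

ln(t − 10) = (172 + 305.0) / 138.5 = 3.4440.
t − 10 = e^3.4440 = 31.313, so t = 41.313.
T = 100·t = 4131 K → 4150 K to the nearest 50 K.

4150 K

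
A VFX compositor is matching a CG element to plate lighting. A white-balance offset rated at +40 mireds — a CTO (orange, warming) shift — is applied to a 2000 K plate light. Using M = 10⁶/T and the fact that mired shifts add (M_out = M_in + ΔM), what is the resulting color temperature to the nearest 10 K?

M_in = 10⁶/2000 = 500.00 mireds.
M_out = 500.00 + (+40) = 540.00 mireds.
T_out = 10⁶/540.00 = 1851.9 K → 1850 K.

1850 K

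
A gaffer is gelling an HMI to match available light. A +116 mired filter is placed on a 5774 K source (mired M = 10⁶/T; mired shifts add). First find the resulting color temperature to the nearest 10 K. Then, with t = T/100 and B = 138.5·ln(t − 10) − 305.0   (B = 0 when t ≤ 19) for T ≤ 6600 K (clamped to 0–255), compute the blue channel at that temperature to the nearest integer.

139

M_in = 10⁶/5774 = 173.19; M_out = 173.19 + (+116) = 289.19.
T_out = 10⁶/289.19 = 3457.9 K → 3460 K; t = 34.6.
B = 138.5·ln(34.6 − 10) − 305.0 = 138.5·ln 24.6 − 305.0 = 138.5·3.2027 − 305.0 = 138.580.
Rounded: 139.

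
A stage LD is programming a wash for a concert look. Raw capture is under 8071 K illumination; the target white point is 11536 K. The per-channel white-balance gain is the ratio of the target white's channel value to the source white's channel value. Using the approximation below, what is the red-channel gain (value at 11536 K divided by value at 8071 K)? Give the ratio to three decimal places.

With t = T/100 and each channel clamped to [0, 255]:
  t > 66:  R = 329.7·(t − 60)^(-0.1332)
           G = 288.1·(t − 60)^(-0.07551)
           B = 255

0.877

At 8071 K (t = 80.71):
  R = 329.7·(80.71 − 60)^(-0.1332) = 329.7·20.71^(-0.1332) = 329.7·0.66786 = 220.193.
At 11536 K (t = 115.36):
  R = 329.7·(115.36 − 60)^(-0.1332) = 329.7·55.36^(-0.1332) = 329.7·0.58588 = 193.164.
Gain = 193.164 / 220.193 = 0.8772 → 0.877.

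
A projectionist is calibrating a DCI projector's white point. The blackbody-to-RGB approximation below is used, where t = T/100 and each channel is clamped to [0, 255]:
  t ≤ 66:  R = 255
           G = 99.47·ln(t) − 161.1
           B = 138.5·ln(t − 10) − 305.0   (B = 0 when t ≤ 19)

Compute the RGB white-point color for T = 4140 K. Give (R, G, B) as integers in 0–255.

(255, 209, 172)

t = 4140/100 = 41.4; the t ≤ 66 branch applies.
R = 255 by definition for t ≤ 66.
G = 99.47·ln 41.4 − 161.1 = 99.47·3.7233 − 161.1 = 209.255.
B = 138.5·ln(41.4 − 10) − 305.0 = 138.5·ln 31.4 − 305.0 = 138.5·3.4468 − 305.0 = 172.383.
Rounded: (255, 209, 172).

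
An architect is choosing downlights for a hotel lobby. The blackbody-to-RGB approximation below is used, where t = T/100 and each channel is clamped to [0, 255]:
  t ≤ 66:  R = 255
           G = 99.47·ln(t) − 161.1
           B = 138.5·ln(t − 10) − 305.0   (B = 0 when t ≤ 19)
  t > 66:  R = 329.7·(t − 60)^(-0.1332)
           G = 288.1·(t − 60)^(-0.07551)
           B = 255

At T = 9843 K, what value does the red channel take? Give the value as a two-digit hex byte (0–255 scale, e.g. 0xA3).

t = 9843/100 = 98.43; the t > 66 branch applies.
R = 329.7·(98.43 − 60)^(-0.1332) = 329.7·38.43^(-0.1332) = 329.7·0.61507 = 202.787.
Rounded: 203; in hex, 0xCB.

0xCB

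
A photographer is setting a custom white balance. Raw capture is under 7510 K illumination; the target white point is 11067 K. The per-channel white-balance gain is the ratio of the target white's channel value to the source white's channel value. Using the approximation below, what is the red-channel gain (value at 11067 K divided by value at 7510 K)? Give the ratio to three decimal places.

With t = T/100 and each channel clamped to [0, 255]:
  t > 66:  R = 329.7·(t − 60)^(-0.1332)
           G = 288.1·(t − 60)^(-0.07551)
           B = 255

0.851

At 7510 K (t = 75.1):
  R = 329.7·(75.1 − 60)^(-0.1332) = 329.7·15.1^(-0.1332) = 329.7·0.69656 = 229.657.
At 11067 K (t = 110.67):
  R = 329.7·(110.67 − 60)^(-0.1332) = 329.7·50.67^(-0.1332) = 329.7·0.59283 = 195.455.
Gain = 195.455 / 229.657 = 0.8511 → 0.851.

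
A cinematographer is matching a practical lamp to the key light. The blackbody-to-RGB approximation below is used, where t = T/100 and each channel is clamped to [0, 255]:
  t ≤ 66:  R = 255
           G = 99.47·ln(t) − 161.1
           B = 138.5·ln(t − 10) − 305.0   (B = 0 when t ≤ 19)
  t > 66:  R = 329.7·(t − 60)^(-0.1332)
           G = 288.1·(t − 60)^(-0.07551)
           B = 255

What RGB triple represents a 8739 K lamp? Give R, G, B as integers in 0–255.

t = 8739/100 = 87.39; the t > 66 branch applies.
R = 329.7·(87.39 − 60)^(-0.1332) = 329.7·27.39^(-0.1332) = 329.7·0.64345 = 212.144.
G = 288.1·(87.39 − 60)^(-0.07551) = 288.1·27.39^(-0.07551) = 288.1·0.77884 = 224.383.
B = 255 by definition for t > 66.
Rounded: (212, 224, 255).

R=212, G=224, B=255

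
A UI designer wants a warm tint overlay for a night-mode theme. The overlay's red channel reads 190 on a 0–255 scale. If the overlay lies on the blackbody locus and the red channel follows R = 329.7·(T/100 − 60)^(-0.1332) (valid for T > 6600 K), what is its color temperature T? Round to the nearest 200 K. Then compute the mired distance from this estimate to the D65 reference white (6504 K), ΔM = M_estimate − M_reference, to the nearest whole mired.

-72 mireds

(t − 60)^(-0.1332) = 190/329.7 = 0.57628.
t − 60 = 0.57628^(1/-0.1332) = 0.57628^(-7.508) = 62.667, so t = 122.667.
T = 100·t = 12267 K → 12200 K to the nearest 200 K.
M_estimate = 10⁶/12200 = 81.97; M_reference = 10⁶/6504 = 153.75.
ΔM = 81.97 − 153.75 = -71.78 → -72 mireds.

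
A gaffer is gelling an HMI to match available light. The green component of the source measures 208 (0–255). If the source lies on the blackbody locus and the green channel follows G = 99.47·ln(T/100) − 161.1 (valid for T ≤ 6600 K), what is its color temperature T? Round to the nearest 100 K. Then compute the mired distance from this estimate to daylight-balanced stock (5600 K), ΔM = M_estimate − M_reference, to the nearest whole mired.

+65 mireds

ln t = (208 + 161.1) / 99.47 = 3.7107.
t = e^3.7107 = 40.881.
T = 100·t = 4088 K → 4100 K to the nearest 100 K.
M_estimate = 10⁶/4100 = 243.90; M_reference = 10⁶/5600 = 178.57.
ΔM = 243.90 − 178.57 = 65.33 → +65 mireds.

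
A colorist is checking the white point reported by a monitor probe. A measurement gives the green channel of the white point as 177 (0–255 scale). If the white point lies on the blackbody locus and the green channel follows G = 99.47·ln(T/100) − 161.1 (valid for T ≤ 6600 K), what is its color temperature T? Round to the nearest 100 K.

3000 K

ln t = (177 + 161.1) / 99.47 = 3.3990.
t = e^3.3990 = 29.935.
T = 100·t = 2993 K → 3000 K to the nearest 100 K.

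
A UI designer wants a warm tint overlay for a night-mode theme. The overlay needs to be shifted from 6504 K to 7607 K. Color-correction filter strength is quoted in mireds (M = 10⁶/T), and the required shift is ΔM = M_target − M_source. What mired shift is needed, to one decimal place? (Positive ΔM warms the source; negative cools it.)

M_source = 10⁶/6504 = 153.752; M_target = 10⁶/7607 = 131.458.
ΔM = 131.458 − 153.752 = -22.294 → -22.3 mireds, a cooling shift.

-22.3 mireds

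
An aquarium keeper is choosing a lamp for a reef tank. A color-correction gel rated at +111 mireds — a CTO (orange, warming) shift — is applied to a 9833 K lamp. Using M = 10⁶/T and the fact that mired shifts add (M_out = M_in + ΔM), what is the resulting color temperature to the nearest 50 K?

4700 K

M_in = 10⁶/9833 = 101.70 mireds.
M_out = 101.70 + (+111) = 212.70 mireds.
T_out = 10⁶/212.70 = 4701.5 K → 4700 K.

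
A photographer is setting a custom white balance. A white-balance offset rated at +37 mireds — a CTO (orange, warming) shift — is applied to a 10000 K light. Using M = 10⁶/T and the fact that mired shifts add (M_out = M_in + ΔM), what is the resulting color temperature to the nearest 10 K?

M_in = 10⁶/10000 = 100.00 mireds.
M_out = 100.00 + (+37) = 137.00 mireds.
T_out = 10⁶/137.00 = 7299.3 K → 7300 K.

7300 K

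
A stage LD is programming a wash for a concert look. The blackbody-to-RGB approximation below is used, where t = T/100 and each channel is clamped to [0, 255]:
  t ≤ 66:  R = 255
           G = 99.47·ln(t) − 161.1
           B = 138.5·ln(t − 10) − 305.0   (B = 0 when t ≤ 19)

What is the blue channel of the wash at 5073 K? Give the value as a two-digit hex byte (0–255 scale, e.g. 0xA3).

t = 5073/100 = 50.73; the t ≤ 66 branch applies.
B = 138.5·ln(50.73 − 10) − 305.0 = 138.5·ln 40.73 − 305.0 = 138.5·3.7070 − 305.0 = 208.415.
Rounded: 208; in hex, 0xD0.

0xD0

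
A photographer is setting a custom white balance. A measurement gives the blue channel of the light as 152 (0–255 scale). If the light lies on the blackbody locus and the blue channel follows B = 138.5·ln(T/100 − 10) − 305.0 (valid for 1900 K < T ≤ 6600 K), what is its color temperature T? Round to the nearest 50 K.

ln(t − 10) = (152 + 305.0) / 138.5 = 3.2996.
t − 10 = e^3.2996 = 27.103, so t = 37.103.
T = 100·t = 3710 K → 3700 K to the nearest 50 K.

3700 K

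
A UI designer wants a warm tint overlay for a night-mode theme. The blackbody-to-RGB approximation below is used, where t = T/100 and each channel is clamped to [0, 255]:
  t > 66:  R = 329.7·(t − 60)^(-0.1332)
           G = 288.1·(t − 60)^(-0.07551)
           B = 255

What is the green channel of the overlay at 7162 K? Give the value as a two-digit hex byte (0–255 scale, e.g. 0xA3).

0xEF

t = 7162/100 = 71.62; the t > 66 branch applies.
G = 288.1·(71.62 − 60)^(-0.07551) = 288.1·11.62^(-0.07551) = 288.1·0.83093 = 239.392.
Rounded: 239; in hex, 0xEF.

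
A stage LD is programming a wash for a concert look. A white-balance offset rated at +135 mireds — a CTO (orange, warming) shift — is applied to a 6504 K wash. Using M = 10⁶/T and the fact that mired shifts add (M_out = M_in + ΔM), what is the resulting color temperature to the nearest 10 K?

3460 K

M_in = 10⁶/6504 = 153.75 mireds.
M_out = 153.75 + (+135) = 288.75 mireds.
T_out = 10⁶/288.75 = 3463.2 K → 3460 K.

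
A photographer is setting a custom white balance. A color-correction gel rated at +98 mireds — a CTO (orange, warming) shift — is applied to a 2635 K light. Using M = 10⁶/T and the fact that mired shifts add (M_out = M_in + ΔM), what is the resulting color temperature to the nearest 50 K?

M_in = 10⁶/2635 = 379.51 mireds.
M_out = 379.51 + (+98) = 477.51 mireds.
T_out = 10⁶/477.51 = 2094.2 K → 2100 K.

2100 K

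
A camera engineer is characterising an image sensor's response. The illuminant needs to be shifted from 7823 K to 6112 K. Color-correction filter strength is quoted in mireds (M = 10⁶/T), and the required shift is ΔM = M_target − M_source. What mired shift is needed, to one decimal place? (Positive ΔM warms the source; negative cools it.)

+35.8 mireds

M_source = 10⁶/7823 = 127.828; M_target = 10⁶/6112 = 163.613.
ΔM = 163.613 − 127.828 = 35.784 → +35.8 mireds, a warming shift.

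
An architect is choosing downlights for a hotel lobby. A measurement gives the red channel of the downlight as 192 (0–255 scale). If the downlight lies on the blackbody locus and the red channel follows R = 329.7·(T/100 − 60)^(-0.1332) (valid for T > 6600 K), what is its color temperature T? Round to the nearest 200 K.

(t − 60)^(-0.1332) = 192/329.7 = 0.58235.
t − 60 = 0.58235^(1/-0.1332) = 0.58235^(-7.508) = 57.929, so t = 117.929.
T = 100·t = 11793 K → 11800 K to the nearest 200 K.

11800 K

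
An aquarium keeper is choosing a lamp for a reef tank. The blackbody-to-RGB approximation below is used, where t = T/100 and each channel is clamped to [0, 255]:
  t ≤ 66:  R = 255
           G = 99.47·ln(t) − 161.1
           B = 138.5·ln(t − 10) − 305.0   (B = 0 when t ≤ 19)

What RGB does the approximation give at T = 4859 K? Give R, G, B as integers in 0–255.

t = 4859/100 = 48.59; the t ≤ 66 branch applies.
R = 255 by definition for t ≤ 66.
G = 99.47·ln 48.59 − 161.1 = 99.47·3.8834 − 161.1 = 225.184.
B = 138.5·ln(48.59 − 10) − 305.0 = 138.5·ln 38.59 − 305.0 = 138.5·3.6530 − 305.0 = 200.940.
Rounded: (255, 225, 201).

R=255, G=225, B=201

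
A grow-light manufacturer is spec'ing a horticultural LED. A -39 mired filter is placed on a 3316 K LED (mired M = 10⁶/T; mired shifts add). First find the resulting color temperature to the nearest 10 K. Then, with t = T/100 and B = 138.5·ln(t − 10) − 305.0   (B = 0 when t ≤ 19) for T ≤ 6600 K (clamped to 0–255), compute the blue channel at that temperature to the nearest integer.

M_in = 10⁶/3316 = 301.57; M_out = 301.57 + (-39) = 262.57.
T_out = 10⁶/262.57 = 3808.5 K → 3810 K; t = 38.1.
B = 138.5·ln(38.1 − 10) − 305.0 = 138.5·ln 28.1 − 305.0 = 138.5·3.3358 − 305.0 = 157.004.
Rounded: 157.

157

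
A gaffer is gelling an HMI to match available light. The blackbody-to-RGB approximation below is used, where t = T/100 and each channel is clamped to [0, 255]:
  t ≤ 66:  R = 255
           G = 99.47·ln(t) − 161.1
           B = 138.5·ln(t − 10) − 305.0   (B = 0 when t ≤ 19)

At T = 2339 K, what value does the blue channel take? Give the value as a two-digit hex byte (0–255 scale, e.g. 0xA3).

0x36

t = 2339/100 = 23.39; the t ≤ 66 branch applies.
B = 138.5·ln(23.39 − 10) − 305.0 = 138.5·ln 13.39 − 305.0 = 138.5·2.5945 − 305.0 = 54.339.
Rounded: 54; in hex, 0x36.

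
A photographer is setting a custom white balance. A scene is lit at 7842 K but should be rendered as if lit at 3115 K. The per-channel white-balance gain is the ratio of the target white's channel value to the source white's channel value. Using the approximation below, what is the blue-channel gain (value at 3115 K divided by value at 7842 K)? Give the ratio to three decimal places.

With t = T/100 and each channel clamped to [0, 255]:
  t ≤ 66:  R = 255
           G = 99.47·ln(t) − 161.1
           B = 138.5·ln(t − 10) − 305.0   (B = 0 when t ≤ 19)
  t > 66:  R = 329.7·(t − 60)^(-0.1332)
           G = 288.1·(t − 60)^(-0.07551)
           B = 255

0.461

At 7842 K (t = 78.42):
  B = 255 by definition for t > 66.
At 3115 K (t = 31.15):
  B = 138.5·ln(31.15 − 10) − 305.0 = 138.5·ln 21.15 − 305.0 = 138.5·3.0516 − 305.0 = 117.652.
Gain = 117.652 / 255.000 = 0.4614 → 0.461.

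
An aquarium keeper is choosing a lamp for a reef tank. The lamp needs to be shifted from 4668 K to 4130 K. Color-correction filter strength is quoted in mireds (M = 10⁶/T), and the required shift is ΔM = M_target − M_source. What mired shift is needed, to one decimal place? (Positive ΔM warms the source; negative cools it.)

+27.9 mireds

M_source = 10⁶/4668 = 214.225; M_target = 10⁶/4130 = 242.131.
ΔM = 242.131 − 214.225 = 27.906 → +27.9 mireds, a warming shift.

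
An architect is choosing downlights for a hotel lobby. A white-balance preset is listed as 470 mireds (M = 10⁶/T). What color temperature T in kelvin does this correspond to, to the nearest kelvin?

2128 K

T = 10⁶ / 470 = 2127.66 K → 2128 K.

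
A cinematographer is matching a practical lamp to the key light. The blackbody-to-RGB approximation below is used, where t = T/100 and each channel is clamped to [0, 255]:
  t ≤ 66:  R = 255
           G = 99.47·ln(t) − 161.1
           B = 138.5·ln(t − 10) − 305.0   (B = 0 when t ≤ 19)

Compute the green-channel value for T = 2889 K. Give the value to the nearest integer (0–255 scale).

173

t = 2889/100 = 28.89; the t ≤ 66 branch applies.
G = 99.47·ln 28.89 − 161.1 = 99.47·3.3635 − 161.1 = 173.467.
Rounded: 173.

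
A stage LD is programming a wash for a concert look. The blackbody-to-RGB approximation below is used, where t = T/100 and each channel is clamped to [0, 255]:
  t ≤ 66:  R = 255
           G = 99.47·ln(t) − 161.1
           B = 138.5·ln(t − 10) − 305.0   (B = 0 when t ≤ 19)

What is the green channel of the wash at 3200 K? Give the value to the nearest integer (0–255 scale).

184

t = 3200/100 = 32; the t ≤ 66 branch applies.
G = 99.47·ln 32 − 161.1 = 99.47·3.4657 − 161.1 = 183.637.
Rounded: 184.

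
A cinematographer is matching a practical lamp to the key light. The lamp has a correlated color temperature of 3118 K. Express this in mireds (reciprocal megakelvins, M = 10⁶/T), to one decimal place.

M = 10⁶ / 3118 = 320.718 → 320.7 mireds.

320.7 mireds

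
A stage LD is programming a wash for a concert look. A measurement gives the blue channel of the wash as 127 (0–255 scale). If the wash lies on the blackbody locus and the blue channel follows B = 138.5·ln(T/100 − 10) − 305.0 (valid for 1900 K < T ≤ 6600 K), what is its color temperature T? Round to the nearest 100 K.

3300 K

ln(t − 10) = (127 + 305.0) / 138.5 = 3.1191.
t − 10 = e^3.1191 = 22.627, so t = 32.627.
T = 100·t = 3263 K → 3300 K to the nearest 100 K.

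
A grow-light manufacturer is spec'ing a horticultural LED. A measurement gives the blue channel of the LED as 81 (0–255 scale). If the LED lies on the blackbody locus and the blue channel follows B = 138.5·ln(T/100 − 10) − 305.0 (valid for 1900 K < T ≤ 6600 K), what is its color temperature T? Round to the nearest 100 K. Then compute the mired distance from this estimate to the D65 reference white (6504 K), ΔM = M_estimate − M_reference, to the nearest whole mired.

ln(t − 10) = (81 + 305.0) / 138.5 = 2.7870.
t − 10 = e^2.7870 = 16.232, so t = 26.232.
T = 100·t = 2623 K → 2600 K to the nearest 100 K.
M_estimate = 10⁶/2600 = 384.62; M_reference = 10⁶/6504 = 153.75.
ΔM = 384.62 − 153.75 = 230.86 → +231 mireds.

+231 mireds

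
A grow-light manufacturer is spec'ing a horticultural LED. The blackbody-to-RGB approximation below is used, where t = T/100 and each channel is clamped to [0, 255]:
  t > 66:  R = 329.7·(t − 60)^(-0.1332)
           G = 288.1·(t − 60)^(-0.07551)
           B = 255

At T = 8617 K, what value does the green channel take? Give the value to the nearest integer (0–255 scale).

225

t = 8617/100 = 86.17; the t > 66 branch applies.
G = 288.1·(86.17 − 60)^(-0.07551) = 288.1·26.17^(-0.07551) = 288.1·0.78152 = 225.157.
Rounded: 225.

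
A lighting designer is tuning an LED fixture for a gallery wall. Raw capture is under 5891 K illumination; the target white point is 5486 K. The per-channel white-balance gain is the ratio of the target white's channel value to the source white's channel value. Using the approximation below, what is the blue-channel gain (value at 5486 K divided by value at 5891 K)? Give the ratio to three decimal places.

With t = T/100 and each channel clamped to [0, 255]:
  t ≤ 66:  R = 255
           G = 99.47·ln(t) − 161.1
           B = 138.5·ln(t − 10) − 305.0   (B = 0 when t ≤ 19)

At 5891 K (t = 58.91):
  B = 138.5·ln(58.91 − 10) − 305.0 = 138.5·ln 48.91 − 305.0 = 138.5·3.8900 − 305.0 = 233.762.
At 5486 K (t = 54.86):
  B = 138.5·ln(54.86 − 10) − 305.0 = 138.5·ln 44.86 − 305.0 = 138.5·3.8035 − 305.0 = 221.791.
Gain = 221.791 / 233.762 = 0.9488 → 0.949.

0.949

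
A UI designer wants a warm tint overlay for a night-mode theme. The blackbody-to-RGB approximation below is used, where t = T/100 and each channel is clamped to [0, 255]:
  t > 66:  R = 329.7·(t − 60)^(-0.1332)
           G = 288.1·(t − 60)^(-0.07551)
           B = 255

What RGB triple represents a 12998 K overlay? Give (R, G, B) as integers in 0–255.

(187, 209, 255)

t = 12998/100 = 129.98; the t > 66 branch applies.
R = 329.7·(129.98 − 60)^(-0.1332) = 329.7·69.98^(-0.1332) = 329.7·0.56787 = 187.227.
G = 288.1·(129.98 − 60)^(-0.07551) = 288.1·69.98^(-0.07551) = 288.1·0.72558 = 209.040.
B = 255 by definition for t > 66.
Rounded: (187, 209, 255).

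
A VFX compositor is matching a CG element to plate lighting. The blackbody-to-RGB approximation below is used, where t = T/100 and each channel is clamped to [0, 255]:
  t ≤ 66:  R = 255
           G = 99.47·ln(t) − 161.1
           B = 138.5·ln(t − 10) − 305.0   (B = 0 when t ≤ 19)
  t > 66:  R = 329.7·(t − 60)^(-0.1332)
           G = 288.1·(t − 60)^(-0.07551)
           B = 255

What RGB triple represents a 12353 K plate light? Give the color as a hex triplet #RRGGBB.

t = 12353/100 = 123.53; the t > 66 branch applies.
R = 329.7·(123.53 − 60)^(-0.1332) = 329.7·63.53^(-0.1332) = 329.7·0.57523 = 189.654.
G = 288.1·(123.53 − 60)^(-0.07551) = 288.1·63.53^(-0.07551) = 288.1·0.73090 = 210.572.
B = 255 by definition for t > 66.
Rounded: (190, 211, 255).
In hex: #BED3FF.

#BED3FF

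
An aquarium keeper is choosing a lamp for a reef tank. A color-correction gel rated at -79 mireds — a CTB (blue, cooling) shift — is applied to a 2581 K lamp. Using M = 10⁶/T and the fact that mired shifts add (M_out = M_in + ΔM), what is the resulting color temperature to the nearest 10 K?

M_in = 10⁶/2581 = 387.45 mireds.
M_out = 387.45 + (-79) = 308.45 mireds.
T_out = 10⁶/308.45 = 3242.1 K → 3240 K.

3240 K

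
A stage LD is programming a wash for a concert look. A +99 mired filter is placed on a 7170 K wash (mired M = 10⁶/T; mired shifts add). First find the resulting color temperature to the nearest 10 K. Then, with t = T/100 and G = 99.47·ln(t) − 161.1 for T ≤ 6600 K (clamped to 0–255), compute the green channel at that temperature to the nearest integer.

M_in = 10⁶/7170 = 139.47; M_out = 139.47 + (+99) = 238.47.
T_out = 10⁶/238.47 = 4193.4 K → 4190 K; t = 41.9.
G = 99.47·ln 41.9 − 161.1 = 99.47·3.7353 − 161.1 = 210.449.
Rounded: 210.

210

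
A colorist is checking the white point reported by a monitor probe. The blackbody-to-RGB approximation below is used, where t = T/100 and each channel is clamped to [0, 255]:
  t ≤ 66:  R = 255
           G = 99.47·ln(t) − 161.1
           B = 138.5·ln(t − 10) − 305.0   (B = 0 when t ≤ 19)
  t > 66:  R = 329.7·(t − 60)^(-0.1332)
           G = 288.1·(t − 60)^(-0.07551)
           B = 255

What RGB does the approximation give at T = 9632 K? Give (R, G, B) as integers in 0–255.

(204, 220, 255)

t = 9632/100 = 96.32; the t > 66 branch applies.
R = 329.7·(96.32 − 60)^(-0.1332) = 329.7·36.32^(-0.1332) = 329.7·0.61971 = 204.318.
G = 288.1·(96.32 − 60)^(-0.07551) = 288.1·36.32^(-0.07551) = 288.1·0.76242 = 219.653.
B = 255 by definition for t > 66.
Rounded: (204, 220, 255).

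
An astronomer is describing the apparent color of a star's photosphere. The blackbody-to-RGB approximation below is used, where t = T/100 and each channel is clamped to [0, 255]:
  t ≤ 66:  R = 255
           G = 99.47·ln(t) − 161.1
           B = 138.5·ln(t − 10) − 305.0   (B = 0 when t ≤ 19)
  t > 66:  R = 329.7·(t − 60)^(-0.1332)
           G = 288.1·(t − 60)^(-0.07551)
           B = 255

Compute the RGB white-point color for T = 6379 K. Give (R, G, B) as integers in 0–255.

(255, 252, 247)

t = 6379/100 = 63.79; the t ≤ 66 branch applies.
R = 255 by definition for t ≤ 66.
G = 99.47·ln 63.79 − 161.1 = 99.47·4.1556 − 161.1 = 252.257.
B = 138.5·ln(63.79 − 10) − 305.0 = 138.5·ln 53.79 − 305.0 = 138.5·3.9851 − 305.0 = 246.935.
Rounded: (255, 252, 247).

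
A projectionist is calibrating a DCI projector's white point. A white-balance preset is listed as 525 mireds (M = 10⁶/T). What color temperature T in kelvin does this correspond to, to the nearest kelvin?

1905 K

T = 10⁶ / 525 = 1904.76 K → 1905 K.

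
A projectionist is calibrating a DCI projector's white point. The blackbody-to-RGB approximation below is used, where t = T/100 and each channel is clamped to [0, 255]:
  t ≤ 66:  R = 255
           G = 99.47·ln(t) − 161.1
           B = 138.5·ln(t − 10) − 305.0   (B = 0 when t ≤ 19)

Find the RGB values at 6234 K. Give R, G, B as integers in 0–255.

t = 6234/100 = 62.34; the t ≤ 66 branch applies.
R = 255 by definition for t ≤ 66.
G = 99.47·ln 62.34 − 161.1 = 99.47·4.1326 − 161.1 = 249.970.
B = 138.5·ln(62.34 − 10) − 305.0 = 138.5·ln 52.34 − 305.0 = 138.5·3.9578 − 305.0 = 243.150.
Rounded: (255, 250, 243).

R=255, G=250, B=243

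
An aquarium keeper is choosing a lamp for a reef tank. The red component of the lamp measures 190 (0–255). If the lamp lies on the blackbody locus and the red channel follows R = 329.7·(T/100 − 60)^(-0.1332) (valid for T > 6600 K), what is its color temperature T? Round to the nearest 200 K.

12200 K

(t − 60)^(-0.1332) = 190/329.7 = 0.57628.
t − 60 = 0.57628^(1/-0.1332) = 0.57628^(-7.508) = 62.667, so t = 122.667.
T = 100·t = 12267 K → 12200 K to the nearest 200 K.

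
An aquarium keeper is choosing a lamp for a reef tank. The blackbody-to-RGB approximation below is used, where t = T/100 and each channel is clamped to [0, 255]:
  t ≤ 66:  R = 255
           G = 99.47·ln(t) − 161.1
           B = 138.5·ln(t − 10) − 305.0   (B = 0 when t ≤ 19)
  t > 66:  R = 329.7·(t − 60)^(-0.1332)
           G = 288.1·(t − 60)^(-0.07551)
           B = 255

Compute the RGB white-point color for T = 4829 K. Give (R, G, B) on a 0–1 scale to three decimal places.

t = 4829/100 = 48.29; the t ≤ 66 branch applies.
R = 255 by definition for t ≤ 66.
G = 99.47·ln 48.29 − 161.1 = 99.47·3.8772 − 161.1 = 224.568.
B = 138.5·ln(48.29 − 10) − 305.0 = 138.5·ln 38.29 − 305.0 = 138.5·3.6452 − 305.0 = 199.859.
Dividing each by 255: (1.0000, 0.8807, 0.7838) → (1.000, 0.881, 0.784).

(1.000, 0.881, 0.784)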